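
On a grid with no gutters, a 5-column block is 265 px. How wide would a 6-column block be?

With no gutters, each column is 265/5 = 53 px.
With no gutters, 6 columns span 6·53 = 318 px.

318 px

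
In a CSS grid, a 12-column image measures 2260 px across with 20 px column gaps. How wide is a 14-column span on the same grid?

2640 px

12 columns + 11 column gaps: 12c + 11·20 = 2260.
12c = 2260 − 220 = 2040, so c = 170 px.
14-column span = 14·170 + 13·20 = 2640 px.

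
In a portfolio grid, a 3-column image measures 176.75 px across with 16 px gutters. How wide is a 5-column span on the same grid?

305.25 px

3c + 2·16 = 176.75 → 3c = 144.75 → c = 48.25 px.
Span of 5: 5·48.25 + 4·16 = 241.25 + 64 = 305.25 px.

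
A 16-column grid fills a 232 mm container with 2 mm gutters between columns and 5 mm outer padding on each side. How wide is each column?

Subtract both margins: 232 − 2·5 = 222 mm.
222 − 15·2 = 192; ÷16 gives c = 12 mm.

12 mm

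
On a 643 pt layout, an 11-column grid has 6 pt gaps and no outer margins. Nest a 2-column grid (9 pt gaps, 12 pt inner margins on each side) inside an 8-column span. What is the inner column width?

216.5 pt

Subtracting 10 gaps of 6 leaves 583 for 11 columns, so c = 53 pt.
8-column span = 8·53 + 7·6 = 466 pt.
Inner content = 466 − 2·12 = 442 pt.
2 columns + 1 gap: 2d + 1·9 = 442.
2d = 442 − 9 = 433, so d = 216.5 pt.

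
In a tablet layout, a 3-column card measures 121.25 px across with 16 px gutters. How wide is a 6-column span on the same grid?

3c + 2·16 = 121.25 → 3c = 89.25 → c = 29.75 px.
6-column span = 6·29.75 + 5·16 = 258.5 px.

258.5 px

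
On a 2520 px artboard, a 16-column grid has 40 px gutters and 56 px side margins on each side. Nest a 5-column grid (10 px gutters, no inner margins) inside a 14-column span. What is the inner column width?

412.4 px

Take off 112 px of margins, leaving 2408 px.
2408 − 15·40 = 1808; ÷16 gives c = 113 px.
14 columns plus 13 gutters: 1582 + 520 = 2102 px.
5 columns + 4 gutters: 5d + 4·10 = 2102.
5d = 2102 − 40 = 2062, so d = 412.4 px.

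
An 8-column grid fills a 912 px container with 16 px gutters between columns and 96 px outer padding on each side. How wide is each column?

Take off 192 px of margins, leaving 720 px.
Subtracting 7 gutters of 16 leaves 608 for 8 columns, so c = 76 px.

76 px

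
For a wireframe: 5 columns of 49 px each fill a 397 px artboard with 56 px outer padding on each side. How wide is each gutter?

10 px

Content width = 397 − 2·56 = 285 px.
Columns use 245 px, leaving 40 px across 4 gutters = 10 px each.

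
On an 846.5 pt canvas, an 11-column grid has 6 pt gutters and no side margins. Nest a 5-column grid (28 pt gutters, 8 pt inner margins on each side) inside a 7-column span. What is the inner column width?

11c + 10·6 = 846.5 → 11c = 786.5 → c = 71.5 pt.
7 columns plus 6 gutters: 500.5 + 36 = 536.5 pt.
Inner content = 536.5 − 2·8 = 520.5 pt.
Subtracting 4 gutters of 28 leaves 408.5 for 5 columns, so d = 81.7 pt.

81.7 pt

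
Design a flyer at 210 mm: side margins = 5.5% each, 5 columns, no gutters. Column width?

210 × (1 − 2·5.5%) = 210 × 89% = 186.9 mm for the columns.
5c = 186.9 → c = 37.38 mm.

37.38 mm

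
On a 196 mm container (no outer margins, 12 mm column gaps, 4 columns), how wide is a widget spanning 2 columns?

92 mm

4c + 3·12 = 196 → 4c = 160 → c = 40 mm.
Span of 2: 2·40 + 1·12 = 80 + 12 = 92 mm.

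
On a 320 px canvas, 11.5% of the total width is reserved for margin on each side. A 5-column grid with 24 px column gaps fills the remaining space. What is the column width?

Each margin = 11.5% of 320 = 36.8 px; content = 320 − 2·36.8 = 246.4 px.
Subtracting 4 column gaps of 24 leaves 150.4 for 5 columns, so c = 30.08 px.

30.08 px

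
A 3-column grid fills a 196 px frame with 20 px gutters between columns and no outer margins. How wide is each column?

52 px

196 − 2·20 = 156; ÷3 gives c = 52 px.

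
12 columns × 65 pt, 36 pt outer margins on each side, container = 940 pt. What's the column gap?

8 pt

Content width = 940 − 2·36 = 868 pt.
12·65 + 11g = 868 → 11g = 88 → g = 8 pt.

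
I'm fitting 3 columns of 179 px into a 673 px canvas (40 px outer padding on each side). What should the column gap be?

Subtract both margins: 673 − 2·40 = 593 px.
3·179 + 2g = 593 → 2g = 56 → g = 28 px.

28 px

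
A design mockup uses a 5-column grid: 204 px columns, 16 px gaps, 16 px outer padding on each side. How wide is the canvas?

1116 px

Total width: 2·16 + 5·204 + 4·16 = 1116 px.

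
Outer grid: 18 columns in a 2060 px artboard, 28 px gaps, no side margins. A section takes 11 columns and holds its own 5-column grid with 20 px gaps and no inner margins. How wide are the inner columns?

233.6 px

18c + 17·28 = 2060 → 18c = 1584 → c = 88 px.
11-column span = 11·88 + 10·28 = 1248 px.
Subtracting 4 gaps of 20 leaves 1168 for 5 columns, so d = 233.6 px.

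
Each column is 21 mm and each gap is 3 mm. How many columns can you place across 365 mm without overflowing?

15 columns

Each extra column adds 21 + 3 = 24 mm.
(365 + 3) / 24 = 15.33, so 15 columns fit.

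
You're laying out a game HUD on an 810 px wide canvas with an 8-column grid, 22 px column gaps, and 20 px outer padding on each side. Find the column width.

Take off 40 px of margins, leaving 770 px.
8 columns + 7 column gaps: 8c + 7·22 = 770.
8c = 770 − 154 = 616, so c = 77 px.

77 px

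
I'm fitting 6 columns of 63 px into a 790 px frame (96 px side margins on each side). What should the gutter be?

44 px

Content width = 790 − 2·96 = 598 px.
6 columns take 6·63 = 378 px; remaining 220 splits into 5 gutters.
g = 220 / 5 = 44 px.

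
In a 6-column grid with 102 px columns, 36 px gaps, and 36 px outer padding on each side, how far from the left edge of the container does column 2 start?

Before column 2: the margin + 1 column + 1 gap.
Offset = 36 + 1·(102 + 36) = 36 + 138 = 174 px.

174 px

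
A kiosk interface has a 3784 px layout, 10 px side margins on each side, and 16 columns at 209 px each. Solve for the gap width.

Inside the margins: 3784 − 20 = 3764 px.
16·209 + 15g = 3764 → 15g = 420 → g = 28 px.

28 px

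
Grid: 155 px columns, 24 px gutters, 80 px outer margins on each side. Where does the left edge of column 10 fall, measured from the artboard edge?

Before column 10: the margin + 9 columns + 9 gutters.
Offset = 80 + 9·(155 + 24) = 80 + 1611 = 1691 px.

1691 px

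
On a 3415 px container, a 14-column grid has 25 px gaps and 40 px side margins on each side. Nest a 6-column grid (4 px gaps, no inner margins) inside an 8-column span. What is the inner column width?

312.5 px

Take off 80 px of margins, leaving 3335 px.
14 columns + 13 gaps: 14c + 13·25 = 3335.
14c = 3335 − 325 = 3010, so c = 215 px.
Span of 8: 8·215 + 7·25 = 1720 + 175 = 1895 px.
6 columns + 5 gaps: 6d + 5·4 = 1895.
6d = 1895 − 20 = 1875, so d = 312.5 px.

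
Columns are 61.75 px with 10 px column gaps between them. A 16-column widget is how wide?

Span of 16: 16·61.75 + 15·10 = 988 + 150 = 1138 px.

1138 px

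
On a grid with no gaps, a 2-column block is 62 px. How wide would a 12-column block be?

372 px

2c = 62 → c = 31 px.
With no gaps, 12 columns span 12·31 = 372 px.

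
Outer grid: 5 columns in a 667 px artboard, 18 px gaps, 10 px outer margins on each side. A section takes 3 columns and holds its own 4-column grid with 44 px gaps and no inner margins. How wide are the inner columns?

Subtract both margins: 667 − 2·10 = 647 px.
5c + 4·18 = 647 → 5c = 575 → c = 115 px.
3-column span = 3·115 + 2·18 = 381 px.
381 − 3·44 = 249; ÷4 gives d = 62.25 px.

62.25 px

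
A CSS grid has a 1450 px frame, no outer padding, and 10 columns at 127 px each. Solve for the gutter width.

Columns use 1270 px, leaving 180 px across 9 gutters = 20 px each.

20 px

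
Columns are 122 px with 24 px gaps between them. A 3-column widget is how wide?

414 px

Span of 3: 3·122 + 2·24 = 366 + 48 = 414 px.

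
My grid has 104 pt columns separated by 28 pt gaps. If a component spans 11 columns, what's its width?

11-column span = 11·104 + 10·28 = 1424 pt.

1424 pt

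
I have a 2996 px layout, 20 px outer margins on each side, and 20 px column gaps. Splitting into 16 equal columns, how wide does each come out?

Take off 40 px of margins, leaving 2956 px.
Subtracting 15 column gaps of 20 leaves 2656 for 16 columns, so c = 166 px.

166 px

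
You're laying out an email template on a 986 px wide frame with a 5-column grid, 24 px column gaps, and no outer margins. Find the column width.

178 px

5c + 4·24 = 986 → 5c = 890 → c = 178 px.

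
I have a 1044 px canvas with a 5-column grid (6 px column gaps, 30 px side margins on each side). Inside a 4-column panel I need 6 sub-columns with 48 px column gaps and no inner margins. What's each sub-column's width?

Outer content = 1044 − 2·30 = 984 px.
984 − 4·6 = 960; ÷5 gives c = 192 px.
Span of 4: 4·192 + 3·6 = 768 + 18 = 786 px.
6 columns + 5 column gaps: 6d + 5·48 = 786.
6d = 786 − 240 = 546, so d = 91 px.

91 px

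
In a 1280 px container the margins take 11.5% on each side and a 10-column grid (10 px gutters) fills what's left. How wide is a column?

89.56 px

Each margin = 11.5% of 1280 = 147.2 px; content = 1280 − 2·147.2 = 985.6 px.
10 columns + 9 gutters: 10c + 9·10 = 985.6.
10c = 985.6 − 90 = 895.6, so c = 89.56 px.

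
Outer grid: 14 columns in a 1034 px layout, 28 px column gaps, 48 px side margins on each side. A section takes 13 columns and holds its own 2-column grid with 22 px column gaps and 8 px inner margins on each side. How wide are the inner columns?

Take off 96 px of margins, leaving 938 px.
938 − 13·28 = 574; ÷14 gives c = 41 px.
Span of 13: 13·41 + 12·28 = 533 + 336 = 869 px.
Inner content = 869 − 2·8 = 853 px.
2 columns + 1 column gap: 2d + 1·22 = 853.
2d = 853 − 22 = 831, so d = 415.5 px.

415.5 px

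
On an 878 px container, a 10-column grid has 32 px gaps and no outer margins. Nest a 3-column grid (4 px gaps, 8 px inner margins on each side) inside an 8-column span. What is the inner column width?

10 columns + 9 gaps: 10c + 9·32 = 878.
10c = 878 − 288 = 590, so c = 59 px.
Span of 8: 8·59 + 7·32 = 472 + 224 = 696 px.
Inner content = 696 − 2·8 = 680 px.
3 columns + 2 gaps: 3d + 2·4 = 680.
3d = 680 − 8 = 672, so d = 224 px.

224 px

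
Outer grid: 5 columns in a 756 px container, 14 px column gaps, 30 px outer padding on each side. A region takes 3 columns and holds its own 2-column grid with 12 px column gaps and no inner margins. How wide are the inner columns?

Take off 60 px of margins, leaving 696 px.
Subtracting 4 column gaps of 14 leaves 640 for 5 columns, so c = 128 px.
3 columns plus 2 column gaps: 384 + 28 = 412 px.
2d + 1·12 = 412 → 2d = 400 → d = 200 px.

200 px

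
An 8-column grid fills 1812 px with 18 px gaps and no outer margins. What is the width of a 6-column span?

8c + 7·18 = 1812 → 8c = 1686 → c = 210.75 px.
6-column span = 6·210.75 + 5·18 = 1354.5 px.

1354.5 px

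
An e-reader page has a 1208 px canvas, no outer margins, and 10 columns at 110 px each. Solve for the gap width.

12 px

10 columns take 10·110 = 1100 px; remaining 108 splits into 9 gaps.
g = 108 / 9 = 12 px.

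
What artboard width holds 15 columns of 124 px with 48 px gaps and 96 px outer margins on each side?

Total width: 2·96 + 15·124 + 14·48 = 2724 px.

2724 px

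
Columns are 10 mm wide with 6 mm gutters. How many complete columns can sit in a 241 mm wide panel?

k columns need k·10 + (k−1)·6 = k·16 − 6.
k·16 − 6 ≤ 241 → k ≤ 247 / 16 ≈ 15.44, so k = 15.

15 columns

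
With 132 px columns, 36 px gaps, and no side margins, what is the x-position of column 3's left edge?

No margin, so column 3 starts at 2·(column + gutter) = 2·168 = 336 px.

336 px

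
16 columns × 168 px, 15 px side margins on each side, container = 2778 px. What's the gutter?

Subtract both margins: 2778 − 2·15 = 2748 px.
Columns use 2688 px, leaving 60 px across 15 gutters = 4 px each.

4 px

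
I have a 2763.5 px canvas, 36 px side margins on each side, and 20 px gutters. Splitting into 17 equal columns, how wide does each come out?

139.5 px

Subtract both margins: 2763.5 − 2·36 = 2691.5 px.
2691.5 − 16·20 = 2371.5; ÷17 gives c = 139.5 px.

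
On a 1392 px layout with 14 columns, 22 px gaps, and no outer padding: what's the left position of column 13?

1212 px

Subtracting 13 gaps of 22 leaves 1106 for 14 columns, so c = 79 px.
No margin, so column 13 starts at 12·(column + gutter) = 12·101 = 1212 px.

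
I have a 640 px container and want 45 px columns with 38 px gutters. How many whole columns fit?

Each extra column adds 45 + 38 = 83 px.
(640 + 38) / 83 = 8.17, so 8 columns fit.

8 columns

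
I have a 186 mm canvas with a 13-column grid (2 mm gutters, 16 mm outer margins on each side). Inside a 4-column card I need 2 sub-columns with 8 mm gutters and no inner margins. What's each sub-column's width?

Take off 32 mm of margins, leaving 154 mm.
13c + 12·2 = 154 → 13c = 130 → c = 10 mm.
4 columns plus 3 gutters: 40 + 6 = 46 mm.
46 − 1·8 = 38; ÷2 gives d = 19 mm.

19 mm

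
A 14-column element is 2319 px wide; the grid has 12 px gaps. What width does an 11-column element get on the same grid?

2319 − 13·12 = 2163; ÷14 gives c = 154.5 px.
11-column span = 11·154.5 + 10·12 = 1819.5 px.

1819.5 px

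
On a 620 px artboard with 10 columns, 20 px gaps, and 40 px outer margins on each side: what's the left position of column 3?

152 px

Content = 620 − 2·40 = 540 px.
540 − 9·20 = 360; ÷10 gives c = 36 px.
Each column+gutter stride is 56 px; 2 of them past the 40 px margin is 40 + 112 = 152 px.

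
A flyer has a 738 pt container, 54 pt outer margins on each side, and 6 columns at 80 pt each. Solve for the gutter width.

Take off 108 pt of margins, leaving 630 pt.
6·80 + 5g = 630 → 5g = 150 → g = 30 pt.

30 pt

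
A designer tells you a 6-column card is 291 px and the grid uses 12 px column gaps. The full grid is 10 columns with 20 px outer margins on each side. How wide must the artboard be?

Subtracting 5 column gaps of 12 leaves 231 for 6 columns, so c = 38.5 px.
Adding margins, columns and gutters: 40 + 385 + 108 = 533 px.

533 px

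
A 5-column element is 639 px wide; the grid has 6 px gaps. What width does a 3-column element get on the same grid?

381 px

5 columns + 4 gaps: 5c + 4·6 = 639.
5c = 639 − 24 = 615, so c = 123 px.
3-column span = 3·123 + 2·6 = 381 px.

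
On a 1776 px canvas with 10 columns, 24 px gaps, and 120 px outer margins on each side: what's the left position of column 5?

Take off 240 px of margins, leaving 1536 px.
Subtracting 9 gaps of 24 leaves 1320 for 10 columns, so c = 132 px.
Each column+gutter stride is 156 px; 4 of them past the 120 px margin is 120 + 624 = 744 px.

744 px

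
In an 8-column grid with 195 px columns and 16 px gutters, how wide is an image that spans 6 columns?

6-column span = 6·195 + 5·16 = 1250 px.

1250 px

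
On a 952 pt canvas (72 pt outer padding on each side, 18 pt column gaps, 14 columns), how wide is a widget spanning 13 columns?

749 pt

Subtract both margins: 952 − 2·72 = 808 pt.
808 − 13·18 = 574; ÷14 gives c = 41 pt.
Span of 13: 13·41 + 12·18 = 533 + 216 = 749 pt.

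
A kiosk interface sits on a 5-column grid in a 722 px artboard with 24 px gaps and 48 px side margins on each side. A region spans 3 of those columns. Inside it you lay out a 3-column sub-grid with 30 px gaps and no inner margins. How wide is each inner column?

102 px

Take off 96 px of margins, leaving 626 px.
626 − 4·24 = 530; ÷5 gives c = 106 px.
Span of 3: 3·106 + 2·24 = 318 + 48 = 366 px.
3 columns + 2 gaps: 3d + 2·30 = 366.
3d = 366 − 60 = 306, so d = 102 px.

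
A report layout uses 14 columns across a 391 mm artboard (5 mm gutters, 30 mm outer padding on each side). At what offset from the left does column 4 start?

Take off 60 mm of margins, leaving 331 mm.
14 columns + 13 gutters: 14c + 13·5 = 331.
14c = 331 − 65 = 266, so c = 19 mm.
Before column 4: the margin + 3 columns + 3 gutters.
Offset = 30 + 3·(19 + 5) = 30 + 72 = 102 mm.

102 mm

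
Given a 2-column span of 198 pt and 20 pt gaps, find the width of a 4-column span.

416 pt

2 columns + 1 gap: 2c + 1·20 = 198.
2c = 198 − 20 = 178, so c = 89 pt.
4 columns plus 3 gaps: 356 + 60 = 416 pt.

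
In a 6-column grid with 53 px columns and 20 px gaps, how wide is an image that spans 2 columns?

Span of 2: 2·53 + 1·20 = 106 + 20 = 126 px.

126 px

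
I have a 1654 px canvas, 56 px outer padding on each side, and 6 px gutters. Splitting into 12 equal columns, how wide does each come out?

123 px

Content width = 1654 − 2·56 = 1542 px.
Subtracting 11 gutters of 6 leaves 1476 for 12 columns, so c = 123 px.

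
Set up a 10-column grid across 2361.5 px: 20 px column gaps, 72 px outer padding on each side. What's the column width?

203.75 px

Take off 144 px of margins, leaving 2217.5 px.
Subtracting 9 column gaps of 20 leaves 2037.5 for 10 columns, so c = 203.75 px.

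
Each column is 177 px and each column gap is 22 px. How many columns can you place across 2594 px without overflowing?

k columns need k·177 + (k−1)·22 = k·199 − 22.
k·199 − 22 ≤ 2594 → k ≤ 2616 / 199 ≈ 13.15, so k = 13.

13 columns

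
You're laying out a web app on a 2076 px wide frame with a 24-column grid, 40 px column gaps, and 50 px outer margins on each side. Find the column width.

Take off 100 px of margins, leaving 1976 px.
24c + 23·40 = 1976 → 24c = 1056 → c = 44 px.

44 px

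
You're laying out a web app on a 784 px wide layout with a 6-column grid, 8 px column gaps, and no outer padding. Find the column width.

Subtracting 5 column gaps of 8 leaves 744 for 6 columns, so c = 124 px.

124 px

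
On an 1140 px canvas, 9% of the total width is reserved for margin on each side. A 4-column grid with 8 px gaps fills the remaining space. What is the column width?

227.7 px

1140 × (1 − 2·9%) = 1140 × 82% = 934.8 px for the columns.
934.8 − 3·8 = 910.8; ÷4 gives c = 227.7 px.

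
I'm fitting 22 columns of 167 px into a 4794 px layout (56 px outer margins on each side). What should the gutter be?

48 px

Take off 112 px of margins, leaving 4682 px.
22 columns take 22·167 = 3674 px; remaining 1008 splits into 21 gutters.
g = 1008 / 21 = 48 px.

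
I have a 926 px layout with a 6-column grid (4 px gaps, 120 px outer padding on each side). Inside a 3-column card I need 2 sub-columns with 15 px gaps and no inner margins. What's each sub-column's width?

163 px

Subtract both margins: 926 − 2·120 = 686 px.
Subtracting 5 gaps of 4 leaves 666 for 6 columns, so c = 111 px.
3-column span = 3·111 + 2·4 = 341 px.
2d + 1·15 = 341 → 2d = 326 → d = 163 px.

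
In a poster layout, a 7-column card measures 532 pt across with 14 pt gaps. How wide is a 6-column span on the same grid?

454 pt

7c + 6·14 = 532 → 7c = 448 → c = 64 pt.
6 columns plus 5 gaps: 384 + 70 = 454 pt.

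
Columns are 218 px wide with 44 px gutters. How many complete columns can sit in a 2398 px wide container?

9 columns: 9·218 + 8·44 = 2314 px ≤ 2398.
10 columns: 2576 px > 2398. So 9.

9 columns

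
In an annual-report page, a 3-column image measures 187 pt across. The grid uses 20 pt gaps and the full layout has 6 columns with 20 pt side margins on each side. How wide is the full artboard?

Subtracting 2 gaps of 20 leaves 147 for 3 columns, so c = 49 pt.
Total width: 2·20 + 6·49 + 5·20 = 434 pt.

434 pt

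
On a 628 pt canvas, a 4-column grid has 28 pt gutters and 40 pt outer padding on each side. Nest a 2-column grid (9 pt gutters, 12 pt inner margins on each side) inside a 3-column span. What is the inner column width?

185.5 pt

Take off 80 pt of margins, leaving 548 pt.
4 columns + 3 gutters: 4c + 3·28 = 548.
4c = 548 − 84 = 464, so c = 116 pt.
Span of 3: 3·116 + 2·28 = 348 + 56 = 404 pt.
Inner content = 404 − 2·12 = 380 pt.
Subtracting 1 gutter of 9 leaves 371 for 2 columns, so d = 185.5 pt.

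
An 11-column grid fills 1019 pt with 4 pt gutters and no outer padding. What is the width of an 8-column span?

11 columns + 10 gutters: 11c + 10·4 = 1019.
11c = 1019 − 40 = 979, so c = 89 pt.
Span of 8: 8·89 + 7·4 = 712 + 28 = 740 pt.

740 pt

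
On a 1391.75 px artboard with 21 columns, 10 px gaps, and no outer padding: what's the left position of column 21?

1335 px

1391.75 − 20·10 = 1191.75; ÷21 gives c = 56.75 px.
No margin, so column 21 starts at 20·(column + gutter) = 20·66.75 = 1335 px.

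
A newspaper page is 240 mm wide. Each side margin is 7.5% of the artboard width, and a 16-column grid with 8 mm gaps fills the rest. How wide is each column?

Each margin = 7.5% of 240 = 18 mm; content = 240 − 2·18 = 204 mm.
204 − 15·8 = 84; ÷16 gives c = 5.25 mm.

5.25 mm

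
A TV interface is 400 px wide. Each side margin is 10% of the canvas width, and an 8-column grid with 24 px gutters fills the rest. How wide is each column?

Each margin = 10% of 400 = 40 px; content = 400 − 2·40 = 320 px.
Subtracting 7 gutters of 24 leaves 152 for 8 columns, so c = 19 px.

19 px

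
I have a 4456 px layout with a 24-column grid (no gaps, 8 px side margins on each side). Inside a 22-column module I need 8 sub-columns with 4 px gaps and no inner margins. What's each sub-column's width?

505.25 px

Inside the margins: 4456 − 16 = 4440 px.
24c = 4440 → c = 185 px.
22-column span = 22·185 = 4070 px.
8 columns + 7 gaps: 8d + 7·4 = 4070.
8d = 4070 − 28 = 4042, so d = 505.25 px.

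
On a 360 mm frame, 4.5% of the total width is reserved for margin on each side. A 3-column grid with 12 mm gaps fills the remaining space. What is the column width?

101.2 mm

Margins: 4.5% × 360 = 16.2 mm each, so content = 360 − 32.4 = 327.6 mm.
3 columns + 2 gaps: 3c + 2·12 = 327.6.
3c = 327.6 − 24 = 303.6, so c = 101.2 mm.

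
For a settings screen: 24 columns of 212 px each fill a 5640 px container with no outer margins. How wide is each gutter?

24 px

24·212 + 23g = 5640 → 23g = 552 → g = 24 px.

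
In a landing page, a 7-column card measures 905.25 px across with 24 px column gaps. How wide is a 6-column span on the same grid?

Subtracting 6 column gaps of 24 leaves 761.25 for 7 columns, so c = 108.75 px.
6-column span = 6·108.75 + 5·24 = 772.5 px.

772.5 px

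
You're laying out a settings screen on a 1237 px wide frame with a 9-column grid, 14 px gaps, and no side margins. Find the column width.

1237 − 8·14 = 1125; ÷9 gives c = 125 px.

125 px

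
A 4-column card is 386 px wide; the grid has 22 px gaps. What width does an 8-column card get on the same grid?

4c + 3·22 = 386 → 4c = 320 → c = 80 px.
8 columns plus 7 gaps: 640 + 154 = 794 px.

794 px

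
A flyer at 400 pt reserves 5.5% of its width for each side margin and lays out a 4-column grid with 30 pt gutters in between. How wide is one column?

Margins: 5.5% × 400 = 22 pt each, so content = 400 − 44 = 356 pt.
4c + 3·30 = 356 → 4c = 266 → c = 66.5 pt.

66.5 pt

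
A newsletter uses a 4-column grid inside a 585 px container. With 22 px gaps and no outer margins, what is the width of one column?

585 − 3·22 = 519; ÷4 gives c = 129.75 px.

129.75 px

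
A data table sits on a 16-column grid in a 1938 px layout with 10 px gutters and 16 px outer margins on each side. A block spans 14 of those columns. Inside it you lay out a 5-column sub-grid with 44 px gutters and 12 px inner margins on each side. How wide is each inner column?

293.3 px

Inside the margins: 1938 − 32 = 1906 px.
1906 − 15·10 = 1756; ÷16 gives c = 109.75 px.
Span of 14: 14·109.75 + 13·10 = 1536.5 + 130 = 1666.5 px.
Inner content = 1666.5 − 2·12 = 1642.5 px.
Subtracting 4 gutters of 44 leaves 1466.5 for 5 columns, so d = 293.3 px.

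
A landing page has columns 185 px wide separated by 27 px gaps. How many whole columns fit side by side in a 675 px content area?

Each extra column adds 185 + 27 = 212 px.
(675 + 27) / 212 = 3.31, so 3 columns fit.

3 columns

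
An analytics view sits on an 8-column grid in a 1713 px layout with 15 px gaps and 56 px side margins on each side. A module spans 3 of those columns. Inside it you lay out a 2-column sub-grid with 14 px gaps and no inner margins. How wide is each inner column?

Take off 112 px of margins, leaving 1601 px.
Subtracting 7 gaps of 15 leaves 1496 for 8 columns, so c = 187 px.
Span of 3: 3·187 + 2·15 = 561 + 30 = 591 px.
2d + 1·14 = 591 → 2d = 577 → d = 288.5 px.

288.5 px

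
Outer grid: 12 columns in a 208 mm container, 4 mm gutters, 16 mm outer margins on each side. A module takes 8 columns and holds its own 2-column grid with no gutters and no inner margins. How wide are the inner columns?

58 mm

Subtract both margins: 208 − 2·16 = 176 mm.
12c + 11·4 = 176 → 12c = 132 → c = 11 mm.
8-column span = 8·11 + 7·4 = 116 mm.
2d = 116 → d = 58 mm.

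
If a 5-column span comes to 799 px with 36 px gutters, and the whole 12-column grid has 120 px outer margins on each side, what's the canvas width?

5c + 4·36 = 799 → 5c = 655 → c = 131 px.
Total width: 2·120 + 12·131 + 11·36 = 2208 px.

2208 px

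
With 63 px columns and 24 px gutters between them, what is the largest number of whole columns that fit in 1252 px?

14 columns

Each extra column adds 63 + 24 = 87 px.
(1252 + 24) / 87 = 14.67, so 14 columns fit.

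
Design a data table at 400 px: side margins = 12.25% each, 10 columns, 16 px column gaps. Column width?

15.8 px

Each margin = 12.25% of 400 = 49 px; content = 400 − 2·49 = 302 px.
10c + 9·16 = 302 → 10c = 158 → c = 15.8 px.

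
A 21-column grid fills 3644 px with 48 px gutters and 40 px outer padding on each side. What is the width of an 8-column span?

1328 px

Subtract both margins: 3644 − 2·40 = 3564 px.
21c + 20·48 = 3564 → 21c = 2604 → c = 124 px.
8 columns plus 7 gutters: 992 + 336 = 1328 px.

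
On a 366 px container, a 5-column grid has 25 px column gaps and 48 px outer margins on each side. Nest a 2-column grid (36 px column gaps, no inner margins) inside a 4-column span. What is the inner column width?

87.5 px

Subtract both margins: 366 − 2·48 = 270 px.
Subtracting 4 column gaps of 25 leaves 170 for 5 columns, so c = 34 px.
4 columns plus 3 column gaps: 136 + 75 = 211 px.
211 − 1·36 = 175; ÷2 gives d = 87.5 px.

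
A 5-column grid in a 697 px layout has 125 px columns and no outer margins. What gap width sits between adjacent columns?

18 px

5·125 + 4g = 697 → 4g = 72 → g = 18 px.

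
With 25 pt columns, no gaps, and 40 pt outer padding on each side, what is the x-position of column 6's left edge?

165 pt

Column 6 starts at margin + 5·(column + gutter) = 40 + 5·25 = 165 pt.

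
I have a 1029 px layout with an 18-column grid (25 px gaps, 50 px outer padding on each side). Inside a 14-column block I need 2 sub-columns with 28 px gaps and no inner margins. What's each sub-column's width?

Inside the margins: 1029 − 100 = 929 px.
18 columns + 17 gaps: 18c + 17·25 = 929.
18c = 929 − 425 = 504, so c = 28 px.
14-column span = 14·28 + 13·25 = 717 px.
Subtracting 1 gap of 28 leaves 689 for 2 columns, so d = 344.5 px.

344.5 px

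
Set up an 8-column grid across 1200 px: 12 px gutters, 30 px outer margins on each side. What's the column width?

132 px

Take off 60 px of margins, leaving 1140 px.
1140 − 7·12 = 1056; ÷8 gives c = 132 px.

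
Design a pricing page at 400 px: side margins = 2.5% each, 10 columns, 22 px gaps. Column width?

18.2 px

400 × (1 − 2·2.5%) = 400 × 95% = 380 px for the columns.
380 − 9·22 = 182; ÷10 gives c = 18.2 px.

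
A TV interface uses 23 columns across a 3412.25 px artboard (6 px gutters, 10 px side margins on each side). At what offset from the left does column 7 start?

Inside the margins: 3412.25 − 20 = 3392.25 px.
3392.25 − 22·6 = 3260.25; ÷23 gives c = 141.75 px.
Before column 7: the margin + 6 columns + 6 gutters.
Offset = 10 + 6·(141.75 + 6) = 10 + 886.5 = 896.5 px.

896.5 px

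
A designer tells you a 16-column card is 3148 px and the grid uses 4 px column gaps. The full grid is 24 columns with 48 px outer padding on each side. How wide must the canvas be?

Subtracting 15 column gaps of 4 leaves 3088 for 16 columns, so c = 193 px.
Total width: 2·48 + 24·193 + 23·4 = 4820 px.

4820 px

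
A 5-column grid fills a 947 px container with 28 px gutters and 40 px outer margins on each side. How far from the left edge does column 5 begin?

756 px

Subtract both margins: 947 − 2·40 = 867 px.
867 − 4·28 = 755; ÷5 gives c = 151 px.
Column 5 starts at margin + 4·(column + gutter) = 40 + 4·179 = 756 px.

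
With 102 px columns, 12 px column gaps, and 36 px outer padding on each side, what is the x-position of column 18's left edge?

1974 px

Column 18 starts at margin + 17·(column + gutter) = 36 + 17·114 = 1974 px.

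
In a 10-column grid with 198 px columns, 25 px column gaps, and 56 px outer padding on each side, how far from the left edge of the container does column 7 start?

1394 px

Each column+gutter stride is 223 px; 6 of them past the 56 px margin is 56 + 1338 = 1394 px.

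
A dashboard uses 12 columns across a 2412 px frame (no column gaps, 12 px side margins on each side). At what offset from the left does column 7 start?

1206 px

Take off 24 px of margins, leaving 2388 px.
2388 / 12 = 199 px per column.
Before column 7: the margin + 6 columns + 6 column gaps.
Offset = 12 + 6·(199 + 0) = 12 + 1194 = 1206 px.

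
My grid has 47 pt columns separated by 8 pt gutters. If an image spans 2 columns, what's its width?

Span of 2: 2·47 + 1·8 = 94 + 8 = 102 pt.

102 pt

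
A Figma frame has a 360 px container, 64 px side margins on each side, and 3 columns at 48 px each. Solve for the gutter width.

Inside the margins: 360 − 128 = 232 px.
3·48 + 2g = 232 → 2g = 88 → g = 44 px.

44 px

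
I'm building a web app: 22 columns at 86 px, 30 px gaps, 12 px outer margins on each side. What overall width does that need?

Layout = 2·12 + 22·86 + 21·30 = 24 + 1892 + 630 = 2546 px.

2546 px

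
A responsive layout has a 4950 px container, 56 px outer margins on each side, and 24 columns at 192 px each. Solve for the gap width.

10 px

Subtract both margins: 4950 − 2·56 = 4838 px.
24 columns take 24·192 = 4608 px; remaining 230 splits into 23 gaps.
g = 230 / 23 = 10 px.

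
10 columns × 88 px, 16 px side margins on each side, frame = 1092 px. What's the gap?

20 px

Take off 32 px of margins, leaving 1060 px.
Columns use 880 px, leaving 180 px across 9 gaps = 20 px each.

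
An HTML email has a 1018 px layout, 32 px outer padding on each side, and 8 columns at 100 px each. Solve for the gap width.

Content width = 1018 − 2·32 = 954 px.
Columns use 800 px, leaving 154 px across 7 gaps = 22 px each.

22 px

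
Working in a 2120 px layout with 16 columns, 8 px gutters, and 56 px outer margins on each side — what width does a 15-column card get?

1882 px

Content width = 2120 − 2·56 = 2008 px.
16 columns + 15 gutters: 16c + 15·8 = 2008.
16c = 2008 − 120 = 1888, so c = 118 px.
Span of 15: 15·118 + 14·8 = 1770 + 112 = 1882 px.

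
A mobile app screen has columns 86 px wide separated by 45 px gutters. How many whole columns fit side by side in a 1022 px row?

Each extra column adds 86 + 45 = 131 px.
(1022 + 45) / 131 = 8.15, so 8 columns fit.

8 columns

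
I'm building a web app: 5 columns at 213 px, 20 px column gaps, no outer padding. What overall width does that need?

1145 px

Summing: 1065 + 80 = 1145 px.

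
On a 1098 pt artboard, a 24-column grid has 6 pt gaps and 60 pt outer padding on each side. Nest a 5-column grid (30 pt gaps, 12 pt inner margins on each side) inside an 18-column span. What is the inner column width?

117.6 pt

Outer content = 1098 − 2·60 = 978 pt.
24 columns + 23 gaps: 24c + 23·6 = 978.
24c = 978 − 138 = 840, so c = 35 pt.
18-column span = 18·35 + 17·6 = 732 pt.
Inner content = 732 − 2·12 = 708 pt.
5d + 4·30 = 708 → 5d = 588 → d = 117.6 pt.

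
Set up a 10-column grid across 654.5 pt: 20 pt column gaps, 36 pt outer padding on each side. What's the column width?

Inside the margins: 654.5 − 72 = 582.5 pt.
Subtracting 9 column gaps of 20 leaves 402.5 for 10 columns, so c = 40.25 pt.

40.25 pt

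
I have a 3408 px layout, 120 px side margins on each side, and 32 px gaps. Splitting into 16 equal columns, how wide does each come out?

Subtract both margins: 3408 − 2·120 = 3168 px.
16c + 15·32 = 3168 → 16c = 2688 → c = 168 px.

168 px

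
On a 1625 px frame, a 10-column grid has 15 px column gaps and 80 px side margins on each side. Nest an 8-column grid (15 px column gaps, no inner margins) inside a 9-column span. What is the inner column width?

151.5 px

Inside the margins: 1625 − 160 = 1465 px.
1465 − 9·15 = 1330; ÷10 gives c = 133 px.
9 columns plus 8 column gaps: 1197 + 120 = 1317 px.
8d + 7·15 = 1317 → 8d = 1212 → d = 151.5 px.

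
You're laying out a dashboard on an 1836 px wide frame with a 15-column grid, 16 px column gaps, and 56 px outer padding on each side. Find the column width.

Subtract both margins: 1836 − 2·56 = 1724 px.
1724 − 14·16 = 1500; ÷15 gives c = 100 px.

100 px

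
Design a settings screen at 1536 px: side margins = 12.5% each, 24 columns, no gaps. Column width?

48 px

Margins: 12.5% × 1536 = 192 px each, so content = 1536 − 384 = 1152 px.
24c = 1152 → c = 48 px.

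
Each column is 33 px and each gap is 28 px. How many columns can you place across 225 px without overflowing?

4 columns

k columns need k·33 + (k−1)·28 = k·61 − 28.
k·61 − 28 ≤ 225 → k ≤ 253 / 61 ≈ 4.15, so k = 4.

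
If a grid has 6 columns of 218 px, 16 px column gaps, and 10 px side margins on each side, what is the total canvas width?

1408 px

Total width: 2·10 + 6·218 + 5·16 = 1408 px.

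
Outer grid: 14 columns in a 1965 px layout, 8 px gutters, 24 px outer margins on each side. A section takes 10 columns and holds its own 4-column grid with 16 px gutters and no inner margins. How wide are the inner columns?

329.75 px

Inside the margins: 1965 − 48 = 1917 px.
Subtracting 13 gutters of 8 leaves 1813 for 14 columns, so c = 129.5 px.
10 columns plus 9 gutters: 1295 + 72 = 1367 px.
4 columns + 3 gutters: 4d + 3·16 = 1367.
4d = 1367 − 48 = 1319, so d = 329.75 px.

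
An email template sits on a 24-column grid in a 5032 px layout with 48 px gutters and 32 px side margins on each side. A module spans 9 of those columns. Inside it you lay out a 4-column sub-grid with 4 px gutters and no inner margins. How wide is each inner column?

Inside the margins: 5032 − 64 = 4968 px.
24c + 23·48 = 4968 → 24c = 3864 → c = 161 px.
9 columns plus 8 gutters: 1449 + 384 = 1833 px.
1833 − 3·4 = 1821; ÷4 gives d = 455.25 px.

455.25 px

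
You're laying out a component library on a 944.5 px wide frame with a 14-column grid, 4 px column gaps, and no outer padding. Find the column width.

63.75 px

14c + 13·4 = 944.5 → 14c = 892.5 → c = 63.75 px.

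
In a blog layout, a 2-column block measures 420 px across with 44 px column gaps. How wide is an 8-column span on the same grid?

Subtracting 1 column gap of 44 leaves 376 for 2 columns, so c = 188 px.
Span of 8: 8·188 + 7·44 = 1504 + 308 = 1812 px.

1812 px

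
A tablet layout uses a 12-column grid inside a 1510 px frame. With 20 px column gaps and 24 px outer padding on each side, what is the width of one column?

Take off 48 px of margins, leaving 1462 px.
12 columns + 11 column gaps: 12c + 11·20 = 1462.
12c = 1462 − 220 = 1242, so c = 103.5 px.

103.5 px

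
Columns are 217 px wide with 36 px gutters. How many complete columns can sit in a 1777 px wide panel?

7 columns

Each extra column adds 217 + 36 = 253 px.
(1777 + 36) / 253 = 7.17, so 7 columns fit.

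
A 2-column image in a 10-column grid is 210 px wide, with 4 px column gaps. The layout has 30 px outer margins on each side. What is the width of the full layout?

1126 px

2c + 1·4 = 210 → 2c = 206 → c = 103 px.
Layout = 2·30 + 10·103 + 9·4 = 60 + 1030 + 36 = 1126 px.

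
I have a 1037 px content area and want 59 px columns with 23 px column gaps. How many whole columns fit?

12 columns: 12·59 + 11·23 = 961 px ≤ 1037.
13 columns: 1043 px > 1037. So 12.

12 columns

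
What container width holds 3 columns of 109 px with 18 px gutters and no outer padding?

Total width: 3·109 + 2·18 = 363 px.

363 px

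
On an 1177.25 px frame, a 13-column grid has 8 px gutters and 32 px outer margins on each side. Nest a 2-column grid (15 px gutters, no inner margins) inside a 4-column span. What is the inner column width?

161 px

Inside the margins: 1177.25 − 64 = 1113.25 px.
13c + 12·8 = 1113.25 → 13c = 1017.25 → c = 78.25 px.
Span of 4: 4·78.25 + 3·8 = 313 + 24 = 337 px.
Subtracting 1 gutter of 15 leaves 322 for 2 columns, so d = 161 px.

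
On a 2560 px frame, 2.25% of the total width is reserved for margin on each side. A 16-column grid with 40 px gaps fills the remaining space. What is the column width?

115.3 px

Margins: 2.25% × 2560 = 57.6 px each, so content = 2560 − 115.2 = 2444.8 px.
Subtracting 15 gaps of 40 leaves 1844.8 for 16 columns, so c = 115.3 px.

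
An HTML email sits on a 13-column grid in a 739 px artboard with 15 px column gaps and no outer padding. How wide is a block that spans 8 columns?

Subtracting 12 column gaps of 15 leaves 559 for 13 columns, so c = 43 px.
8 columns plus 7 column gaps: 344 + 105 = 449 px.

449 px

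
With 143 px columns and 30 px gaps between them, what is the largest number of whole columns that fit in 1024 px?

6 columns: 6·143 + 5·30 = 1008 px ≤ 1024.
7 columns: 1181 px > 1024. So 6.

6 columns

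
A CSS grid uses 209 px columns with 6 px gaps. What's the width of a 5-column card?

1069 px

Span of 5: 5·209 + 4·6 = 1045 + 24 = 1069 px.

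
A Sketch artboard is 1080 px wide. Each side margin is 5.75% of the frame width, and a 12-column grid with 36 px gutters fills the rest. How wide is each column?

1080 × (1 − 2·5.75%) = 1080 × 88.5% = 955.8 px for the columns.
955.8 − 11·36 = 559.8; ÷12 gives c = 46.65 px.

46.65 px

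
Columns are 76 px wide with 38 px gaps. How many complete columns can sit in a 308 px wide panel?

3 columns

Each extra column adds 76 + 38 = 114 px.
(308 + 38) / 114 = 3.04, so 3 columns fit.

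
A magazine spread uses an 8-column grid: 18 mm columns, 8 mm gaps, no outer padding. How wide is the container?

Total width: 8·18 + 7·8 = 200 mm.

200 mm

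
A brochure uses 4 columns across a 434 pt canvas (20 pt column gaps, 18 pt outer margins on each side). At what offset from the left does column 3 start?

Take off 36 pt of margins, leaving 398 pt.
Subtracting 3 column gaps of 20 leaves 338 for 4 columns, so c = 84.5 pt.
Column 3 starts at margin + 2·(column + gutter) = 18 + 2·104.5 = 227 pt.

227 pt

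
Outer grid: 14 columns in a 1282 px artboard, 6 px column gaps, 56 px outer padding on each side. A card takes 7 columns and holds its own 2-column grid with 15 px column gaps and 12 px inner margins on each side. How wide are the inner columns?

Inside the margins: 1282 − 112 = 1170 px.
14 columns + 13 column gaps: 14c + 13·6 = 1170.
14c = 1170 − 78 = 1092, so c = 78 px.
7-column span = 7·78 + 6·6 = 582 px.
Inner content = 582 − 2·12 = 558 px.
Subtracting 1 column gap of 15 leaves 543 for 2 columns, so d = 271.5 px.

271.5 px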